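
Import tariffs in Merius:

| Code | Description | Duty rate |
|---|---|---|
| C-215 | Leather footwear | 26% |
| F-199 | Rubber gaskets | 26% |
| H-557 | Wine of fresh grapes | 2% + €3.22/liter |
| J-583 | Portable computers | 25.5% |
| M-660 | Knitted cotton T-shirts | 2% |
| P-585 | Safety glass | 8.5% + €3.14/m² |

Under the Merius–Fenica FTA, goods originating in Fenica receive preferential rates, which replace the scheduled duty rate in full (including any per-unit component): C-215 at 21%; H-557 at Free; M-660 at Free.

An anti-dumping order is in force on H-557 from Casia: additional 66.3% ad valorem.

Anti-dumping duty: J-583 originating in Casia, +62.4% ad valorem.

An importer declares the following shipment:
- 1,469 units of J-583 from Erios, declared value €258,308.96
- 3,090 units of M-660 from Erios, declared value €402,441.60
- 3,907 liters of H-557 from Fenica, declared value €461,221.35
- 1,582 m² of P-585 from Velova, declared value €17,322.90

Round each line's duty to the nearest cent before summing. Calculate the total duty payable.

€80,357.54

Line 1 (J-583, Erios, 1,469 units, €258,308.96):
Base rate for J-583 is 25.5%.
The additional-duty order on J-583 targets Casia, not Erios; it does not apply.
Duty = €258,308.96 × 25.5% = €65,868.78.
Line 2 (M-660, Erios, 3,090 units, €402,441.60):
Base rate for M-660 is 2%.
M-660 has an FTA preferential rate, but origin Erios is not Fenica; base rate stands.
Duty = €402,441.60 × 2% = €8,048.83.
Line 3 (H-557, Fenica, 3,907 liters, €461,221.35):
Base rate for H-557 is 2% + €3.22/liter.
Origin Fenica qualifies under the Merius–Fenica agreement and H-557 is covered: preferential rate Free applies instead.
The additional-duty order on H-557 targets Casia, not Fenica; it does not apply.
Duty = €461,221.35 × 0% = €0.00.
Line 4 (P-585, Velova, 1,582 m², €17,322.90):
Base rate for P-585 is 8.5% + €3.14/m².
Duty = €17,322.90 × 8.5% + 1,582 × €3.14 = €6,439.93.
Total = €65,868.78 + €8,048.83 + €0.00 + €6,439.93 = €80,357.54.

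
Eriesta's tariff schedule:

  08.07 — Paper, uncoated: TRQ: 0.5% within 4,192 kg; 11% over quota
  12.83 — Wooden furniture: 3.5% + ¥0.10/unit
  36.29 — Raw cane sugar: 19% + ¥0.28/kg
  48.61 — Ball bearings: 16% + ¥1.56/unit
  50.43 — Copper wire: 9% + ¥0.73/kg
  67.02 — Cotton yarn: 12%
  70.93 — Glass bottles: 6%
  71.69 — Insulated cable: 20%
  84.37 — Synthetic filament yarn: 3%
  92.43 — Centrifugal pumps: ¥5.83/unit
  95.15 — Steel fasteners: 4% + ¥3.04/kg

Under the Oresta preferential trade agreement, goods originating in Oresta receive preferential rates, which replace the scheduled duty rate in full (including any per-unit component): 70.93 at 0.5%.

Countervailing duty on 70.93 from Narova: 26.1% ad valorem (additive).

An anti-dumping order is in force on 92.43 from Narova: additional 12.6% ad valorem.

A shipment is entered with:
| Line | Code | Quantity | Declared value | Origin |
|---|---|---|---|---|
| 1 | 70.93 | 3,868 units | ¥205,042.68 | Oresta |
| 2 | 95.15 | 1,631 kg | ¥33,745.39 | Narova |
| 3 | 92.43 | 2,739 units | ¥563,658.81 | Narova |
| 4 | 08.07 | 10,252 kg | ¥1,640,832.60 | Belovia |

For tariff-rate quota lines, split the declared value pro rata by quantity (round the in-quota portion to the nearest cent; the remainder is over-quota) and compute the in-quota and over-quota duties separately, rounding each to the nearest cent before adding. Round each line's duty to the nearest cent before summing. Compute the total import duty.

¥204,366.63

Line 1 (70.93, Oresta, 3,868 units, ¥205,042.68):
Base rate for 70.93 is 6%.
Origin Oresta qualifies under the Eriesta–Oresta agreement and 70.93 is covered: preferential rate 0.5% applies instead.
The additional-duty order on 70.93 targets Narova, not Oresta; it does not apply.
Duty = ¥205,042.68 × 0.5% = ¥1,025.21.
Line 2 (95.15, Narova, 1,631 kg, ¥33,745.39):
Base rate for 95.15 is 4% + ¥3.04/kg.
Duty = ¥33,745.39 × 4% + 1,631 × ¥3.04 = ¥6,308.06.
Line 3 (92.43, Narova, 2,739 units, ¥563,658.81):
Base rate for 92.43 is ¥5.83/unit.
Additional duty on 92.43 from Narova: +12.6% ad valorem. Applied ad valorem rate = 12.6%.
Duty = ¥563,658.81 × 12.6% + 2,739 × ¥5.83 = ¥86,989.38.
Line 4 (08.07, Belovia, 10,252 kg, ¥1,640,832.60):
Code 08.07 is under a tariff-rate quota (threshold 4,192 kg). In-quota: 4,192 kg at 0.5%; over-quota: 6,060 kg at 11%.
Pro-rata value split: in-quota = ¥1,640,832.60 × 4,192/10,252 = ¥670,929.60; over-quota = ¥1,640,832.60 − ¥670,929.60 = ¥969,903.00.
In-quota duty = ¥670,929.60 × 0.5% = ¥3,354.65. Over-quota duty = ¥969,903.00 × 11% = ¥106,689.33.
Line duty = ¥3,354.65 + ¥106,689.33 = ¥110,043.98.
Total = ¥1,025.21 + ¥6,308.06 + ¥86,989.38 + ¥110,043.98 = ¥204,366.63.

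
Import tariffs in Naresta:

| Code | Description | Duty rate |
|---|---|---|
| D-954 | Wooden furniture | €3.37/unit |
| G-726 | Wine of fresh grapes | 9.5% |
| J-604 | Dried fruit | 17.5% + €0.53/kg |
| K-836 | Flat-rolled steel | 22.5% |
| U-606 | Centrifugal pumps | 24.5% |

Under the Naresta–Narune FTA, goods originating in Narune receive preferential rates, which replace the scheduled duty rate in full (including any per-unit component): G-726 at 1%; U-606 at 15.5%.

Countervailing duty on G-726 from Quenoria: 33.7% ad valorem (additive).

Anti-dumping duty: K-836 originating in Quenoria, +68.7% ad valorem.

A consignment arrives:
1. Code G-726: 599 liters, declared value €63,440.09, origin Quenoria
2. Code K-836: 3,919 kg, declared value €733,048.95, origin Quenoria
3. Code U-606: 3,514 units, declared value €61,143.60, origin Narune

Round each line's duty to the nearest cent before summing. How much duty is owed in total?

€705,424.02

Line 1 (G-726, Quenoria, 599 liters, €63,440.09):
Base rate for G-726 is 9.5%.
G-726 has an FTA preferential rate, but origin Quenoria is not Narune; base rate stands.
Additional duty on G-726 from Quenoria: +33.7%. Applied ad valorem rate: 9.5% + 33.7% = 43.2%.
Duty = €63,440.09 × 43.2% = €27,406.12.
Line 2 (K-836, Quenoria, 3,919 kg, €733,048.95):
Base rate for K-836 is 22.5%.
Additional duty on K-836 from Quenoria: +68.7%. Applied ad valorem rate: 22.5% + 68.7% = 91.2%.
Duty = €733,048.95 × 91.2% = €668,540.64.
Line 3 (U-606, Narune, 3,514 units, €61,143.60):
Base rate for U-606 is 24.5%.
Origin Narune qualifies under the Naresta–Narune agreement and U-606 is covered: preferential rate 15.5% applies instead.
Duty = €61,143.60 × 15.5% = €9,477.26.
Total = €27,406.12 + €668,540.64 + €9,477.26 = €705,424.02.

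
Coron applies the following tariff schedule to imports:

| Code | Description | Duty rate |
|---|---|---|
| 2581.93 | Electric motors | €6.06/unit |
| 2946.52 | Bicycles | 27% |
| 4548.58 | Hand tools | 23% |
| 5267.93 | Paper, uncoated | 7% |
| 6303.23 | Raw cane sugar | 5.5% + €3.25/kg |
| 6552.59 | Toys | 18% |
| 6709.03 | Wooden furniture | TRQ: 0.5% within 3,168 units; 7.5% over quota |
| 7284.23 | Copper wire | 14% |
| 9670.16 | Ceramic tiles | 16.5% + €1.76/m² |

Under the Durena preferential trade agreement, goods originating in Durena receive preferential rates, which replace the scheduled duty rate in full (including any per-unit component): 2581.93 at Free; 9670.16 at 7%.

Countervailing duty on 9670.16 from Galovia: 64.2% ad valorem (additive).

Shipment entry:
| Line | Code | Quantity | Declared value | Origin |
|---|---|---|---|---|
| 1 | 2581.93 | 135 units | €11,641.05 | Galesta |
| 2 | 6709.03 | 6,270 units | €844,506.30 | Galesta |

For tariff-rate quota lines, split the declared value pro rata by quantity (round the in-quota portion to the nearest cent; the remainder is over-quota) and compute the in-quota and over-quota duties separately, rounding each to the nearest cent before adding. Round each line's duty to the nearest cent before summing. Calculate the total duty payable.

€34,287.22

Line 1 (2581.93, Galesta, 135 units, €11,641.05):
Base rate for 2581.93 is €6.06/unit.
2581.93 has an FTA preferential rate, but origin Galesta is not Durena; base rate stands.
Duty = 135 × €6.06 = €818.10.
Line 2 (6709.03, Galesta, 6,270 units, €844,506.30):
Code 6709.03 is under a tariff-rate quota (threshold 3,168 units). In-quota: 3,168 units at 0.5%; over-quota: 3,102 units at 7.5%.
Pro-rata value split: in-quota = €844,506.30 × 3,168/6,270 = €426,697.92; over-quota = €844,506.30 − €426,697.92 = €417,808.38.
In-quota duty = €426,697.92 × 0.5% = €2,133.49. Over-quota duty = €417,808.38 × 7.5% = €31,335.63.
Line duty = €2,133.49 + €31,335.63 = €33,469.12.
Total = €818.10 + €33,469.12 = €34,287.22.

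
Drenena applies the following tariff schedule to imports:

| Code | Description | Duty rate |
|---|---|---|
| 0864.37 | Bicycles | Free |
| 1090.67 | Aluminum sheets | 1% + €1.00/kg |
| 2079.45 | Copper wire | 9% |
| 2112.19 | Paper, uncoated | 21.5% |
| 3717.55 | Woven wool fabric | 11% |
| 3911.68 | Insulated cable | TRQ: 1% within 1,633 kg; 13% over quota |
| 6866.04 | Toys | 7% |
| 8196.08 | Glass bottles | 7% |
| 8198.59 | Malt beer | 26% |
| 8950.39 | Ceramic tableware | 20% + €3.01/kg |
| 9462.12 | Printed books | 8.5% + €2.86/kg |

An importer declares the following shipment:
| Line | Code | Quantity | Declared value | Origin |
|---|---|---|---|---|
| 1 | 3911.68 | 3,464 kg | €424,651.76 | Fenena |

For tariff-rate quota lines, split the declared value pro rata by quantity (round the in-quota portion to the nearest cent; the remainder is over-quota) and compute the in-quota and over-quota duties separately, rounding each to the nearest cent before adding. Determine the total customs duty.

Line 1 (3911.68, Fenena, 3,464 kg, €424,651.76):
Code 3911.68 is under a tariff-rate quota (threshold 1,633 kg). In-quota: 1,633 kg at 1%; over-quota: 1,831 kg at 13%.
Pro-rata value split: in-quota = €424,651.76 × 1,633/3,464 = €200,189.47; over-quota = €424,651.76 − €200,189.47 = €224,462.29.
In-quota duty = €200,189.47 × 1% = €2,001.89. Over-quota duty = €224,462.29 × 13% = €29,180.10.
Line duty = €2,001.89 + €29,180.10 = €31,181.99.

€31,181.99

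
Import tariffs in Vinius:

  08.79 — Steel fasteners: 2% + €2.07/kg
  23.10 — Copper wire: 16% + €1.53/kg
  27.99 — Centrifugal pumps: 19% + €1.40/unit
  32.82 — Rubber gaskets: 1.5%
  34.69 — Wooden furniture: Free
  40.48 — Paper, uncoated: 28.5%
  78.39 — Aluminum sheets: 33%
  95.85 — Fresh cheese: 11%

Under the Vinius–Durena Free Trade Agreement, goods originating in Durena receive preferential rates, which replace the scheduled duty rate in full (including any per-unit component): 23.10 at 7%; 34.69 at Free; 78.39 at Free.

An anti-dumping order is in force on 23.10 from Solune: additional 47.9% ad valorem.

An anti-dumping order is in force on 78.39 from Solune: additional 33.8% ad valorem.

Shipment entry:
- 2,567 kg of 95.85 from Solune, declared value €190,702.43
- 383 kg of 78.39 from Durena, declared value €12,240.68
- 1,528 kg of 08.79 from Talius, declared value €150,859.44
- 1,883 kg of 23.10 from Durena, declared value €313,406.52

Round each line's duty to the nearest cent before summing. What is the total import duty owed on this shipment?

Line 1 (95.85, Solune, 2,567 kg, €190,702.43):
Base rate for 95.85 is 11%.
Duty = €190,702.43 × 11% = €20,977.27.
Line 2 (78.39, Durena, 383 kg, €12,240.68):
Base rate for 78.39 is 33%.
Origin Durena qualifies under the Vinius–Durena agreement and 78.39 is covered: preferential rate Free applies instead.
The additional-duty order on 78.39 targets Solune, not Durena; it does not apply.
Duty = €12,240.68 × 0% = €0.00.
Line 3 (08.79, Talius, 1,528 kg, €150,859.44):
Base rate for 08.79 is 2% + €2.07/kg.
Duty = €150,859.44 × 2% + 1,528 × €2.07 = €6,180.15.
Line 4 (23.10, Durena, 1,883 kg, €313,406.52):
Base rate for 23.10 is 16% + €1.53/kg.
Origin Durena qualifies under the Vinius–Durena agreement and 23.10 is covered: preferential rate 7% applies instead.
The additional-duty order on 23.10 targets Solune, not Durena; it does not apply.
Duty = €313,406.52 × 7% = €21,938.46.
Total = €20,977.27 + €0.00 + €6,180.15 + €21,938.46 = €49,095.88.

€49,095.88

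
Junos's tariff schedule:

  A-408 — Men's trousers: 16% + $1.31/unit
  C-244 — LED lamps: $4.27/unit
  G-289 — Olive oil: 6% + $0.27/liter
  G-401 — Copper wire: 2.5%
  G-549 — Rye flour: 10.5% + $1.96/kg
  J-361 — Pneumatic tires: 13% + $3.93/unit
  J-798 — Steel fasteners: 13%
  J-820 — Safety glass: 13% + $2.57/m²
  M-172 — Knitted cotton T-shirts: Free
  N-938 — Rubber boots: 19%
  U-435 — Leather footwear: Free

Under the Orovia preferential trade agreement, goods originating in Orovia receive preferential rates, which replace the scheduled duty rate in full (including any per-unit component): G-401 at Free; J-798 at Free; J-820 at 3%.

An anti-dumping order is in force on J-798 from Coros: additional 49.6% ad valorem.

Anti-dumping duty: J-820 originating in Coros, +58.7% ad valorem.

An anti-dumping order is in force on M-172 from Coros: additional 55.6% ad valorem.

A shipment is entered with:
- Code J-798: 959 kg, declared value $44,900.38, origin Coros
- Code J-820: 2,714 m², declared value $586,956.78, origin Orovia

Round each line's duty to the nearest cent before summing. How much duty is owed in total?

$45,716.34

Line 1 (J-798, Coros, 959 kg, $44,900.38):
Base rate for J-798 is 13%.
J-798 has an FTA preferential rate, but origin Coros is not Orovia; base rate stands.
Additional duty on J-798 from Coros: +49.6%. Applied ad valorem rate: 13% + 49.6% = 62.6%.
Duty = $44,900.38 × 62.6% = $28,107.64.
Line 2 (J-820, Orovia, 2,714 m², $586,956.78):
Base rate for J-820 is 13% + $2.57/m².
Origin Orovia qualifies under the Junos–Orovia agreement and J-820 is covered: preferential rate 3% applies instead.
The additional-duty order on J-820 targets Coros, not Orovia; it does not apply.
Duty = $586,956.78 × 3% = $17,608.70.
Total = $28,107.64 + $17,608.70 = $45,716.34.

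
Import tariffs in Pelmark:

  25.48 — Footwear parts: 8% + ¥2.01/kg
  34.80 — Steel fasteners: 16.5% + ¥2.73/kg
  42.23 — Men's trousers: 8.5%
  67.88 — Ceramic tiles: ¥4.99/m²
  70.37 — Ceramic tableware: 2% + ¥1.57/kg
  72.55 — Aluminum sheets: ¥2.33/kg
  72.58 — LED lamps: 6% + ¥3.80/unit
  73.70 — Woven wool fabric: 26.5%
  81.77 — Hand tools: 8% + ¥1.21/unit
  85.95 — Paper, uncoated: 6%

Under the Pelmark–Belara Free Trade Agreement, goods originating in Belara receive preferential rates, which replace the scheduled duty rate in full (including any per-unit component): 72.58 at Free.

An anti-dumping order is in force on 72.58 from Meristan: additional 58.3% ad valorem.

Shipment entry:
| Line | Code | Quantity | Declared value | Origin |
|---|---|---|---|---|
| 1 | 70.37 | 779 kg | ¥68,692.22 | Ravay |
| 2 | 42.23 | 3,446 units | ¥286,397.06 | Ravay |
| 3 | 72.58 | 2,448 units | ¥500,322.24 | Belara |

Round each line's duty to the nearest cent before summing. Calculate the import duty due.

Line 1 (70.37, Ravay, 779 kg, ¥68,692.22):
Base rate for 70.37 is 2% + ¥1.57/kg.
Duty = ¥68,692.22 × 2% + 779 × ¥1.57 = ¥2,596.87.
Line 2 (42.23, Ravay, 3,446 units, ¥286,397.06):
Base rate for 42.23 is 8.5%.
Duty = ¥286,397.06 × 8.5% = ¥24,343.75.
Line 3 (72.58, Belara, 2,448 units, ¥500,322.24):
Base rate for 72.58 is 6% + ¥3.80/unit.
Origin Belara qualifies under the Pelmark–Belara agreement and 72.58 is covered: preferential rate Free applies instead.
The additional-duty order on 72.58 targets Meristan, not Belara; it does not apply.
Duty = ¥500,322.24 × 0% = ¥0.00.
Total = ¥2,596.87 + ¥24,343.75 + ¥0.00 = ¥26,940.62.

¥26,940.62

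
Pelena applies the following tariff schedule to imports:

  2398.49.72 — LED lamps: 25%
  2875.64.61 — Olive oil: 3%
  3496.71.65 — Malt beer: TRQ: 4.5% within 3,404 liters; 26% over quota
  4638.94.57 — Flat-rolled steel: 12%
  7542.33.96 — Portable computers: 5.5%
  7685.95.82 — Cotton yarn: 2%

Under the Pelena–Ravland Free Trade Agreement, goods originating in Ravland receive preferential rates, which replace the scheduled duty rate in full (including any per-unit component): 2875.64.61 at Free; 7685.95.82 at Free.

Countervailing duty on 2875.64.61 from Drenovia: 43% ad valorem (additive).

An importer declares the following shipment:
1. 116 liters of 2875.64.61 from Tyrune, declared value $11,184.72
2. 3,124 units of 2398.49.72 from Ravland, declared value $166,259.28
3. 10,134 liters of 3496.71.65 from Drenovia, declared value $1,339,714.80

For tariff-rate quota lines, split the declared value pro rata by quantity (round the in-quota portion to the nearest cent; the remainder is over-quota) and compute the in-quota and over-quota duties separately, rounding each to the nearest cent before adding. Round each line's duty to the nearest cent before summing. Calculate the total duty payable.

Line 1 (2875.64.61, Tyrune, 116 liters, $11,184.72):
Base rate for 2875.64.61 is 3%.
2875.64.61 has an FTA preferential rate, but origin Tyrune is not Ravland; base rate stands.
The additional-duty order on 2875.64.61 targets Drenovia, not Tyrune; it does not apply.
Duty = $11,184.72 × 3% = $335.54.
Line 2 (2398.49.72, Ravland, 3,124 units, $166,259.28):
Base rate for 2398.49.72 is 25%.
Origin Ravland is the FTA partner but 2398.49.72 is not on the preference list; base rate stands.
Duty = $166,259.28 × 25% = $41,564.82.
Line 3 (3496.71.65, Drenovia, 10,134 liters, $1,339,714.80):
Code 3496.71.65 is under a tariff-rate quota (threshold 3,404 liters). In-quota: 3,404 liters at 4.5%; over-quota: 6,730 liters at 26%.
Pro-rata value split: in-quota = $1,339,714.80 × 3,404/10,134 = $450,008.80; over-quota = $1,339,714.80 − $450,008.80 = $889,706.00.
In-quota duty = $450,008.80 × 4.5% = $20,250.40. Over-quota duty = $889,706.00 × 26% = $231,323.56.
Line duty = $20,250.40 + $231,323.56 = $251,573.96.
Total = $335.54 + $41,564.82 + $251,573.96 = $293,474.32.

$293,474.32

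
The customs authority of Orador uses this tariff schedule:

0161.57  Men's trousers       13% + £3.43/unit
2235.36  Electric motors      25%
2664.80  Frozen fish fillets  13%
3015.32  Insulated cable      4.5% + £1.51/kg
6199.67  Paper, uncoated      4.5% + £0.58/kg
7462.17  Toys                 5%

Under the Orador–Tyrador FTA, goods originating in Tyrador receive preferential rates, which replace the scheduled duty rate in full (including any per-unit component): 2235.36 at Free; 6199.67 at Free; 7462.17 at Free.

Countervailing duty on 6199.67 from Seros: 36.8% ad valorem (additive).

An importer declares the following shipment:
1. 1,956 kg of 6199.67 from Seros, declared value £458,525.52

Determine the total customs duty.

£190,505.52

Line 1 (6199.67, Seros, 1,956 kg, £458,525.52):
Base rate for 6199.67 is 4.5% + £0.58/kg.
6199.67 has an FTA preferential rate, but origin Seros is not Tyrador; base rate stands.
Additional duty on 6199.67 from Seros: +36.8%. Applied ad valorem rate: 4.5% + 36.8% = 41.3%.
Duty = £458,525.52 × 41.3% + 1,956 × £0.58 = £190,505.52.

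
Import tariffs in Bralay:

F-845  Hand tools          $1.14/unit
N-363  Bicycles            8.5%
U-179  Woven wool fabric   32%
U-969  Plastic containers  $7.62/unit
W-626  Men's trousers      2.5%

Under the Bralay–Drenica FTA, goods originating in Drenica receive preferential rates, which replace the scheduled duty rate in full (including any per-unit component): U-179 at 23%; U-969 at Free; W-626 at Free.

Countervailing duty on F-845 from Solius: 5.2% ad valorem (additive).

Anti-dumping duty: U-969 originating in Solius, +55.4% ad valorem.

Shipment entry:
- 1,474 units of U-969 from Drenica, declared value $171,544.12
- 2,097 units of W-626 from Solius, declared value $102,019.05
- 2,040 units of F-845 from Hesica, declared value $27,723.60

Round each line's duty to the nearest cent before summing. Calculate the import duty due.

$4,876.08

Line 1 (U-969, Drenica, 1,474 units, $171,544.12):
Base rate for U-969 is $7.62/unit.
Origin Drenica qualifies under the Bralay–Drenica agreement and U-969 is covered: preferential rate Free applies instead.
The additional-duty order on U-969 targets Solius, not Drenica; it does not apply.
Duty = $171,544.12 × 0% = $0.00.
Line 2 (W-626, Solius, 2,097 units, $102,019.05):
Base rate for W-626 is 2.5%.
W-626 has an FTA preferential rate, but origin Solius is not Drenica; base rate stands.
Duty = $102,019.05 × 2.5% = $2,550.48.
Line 3 (F-845, Hesica, 2,040 units, $27,723.60):
Base rate for F-845 is $1.14/unit.
The additional-duty order on F-845 targets Solius, not Hesica; it does not apply.
Duty = 2,040 × $1.14 = $2,325.60.
Total = $0.00 + $2,550.48 + $2,325.60 = $4,876.08.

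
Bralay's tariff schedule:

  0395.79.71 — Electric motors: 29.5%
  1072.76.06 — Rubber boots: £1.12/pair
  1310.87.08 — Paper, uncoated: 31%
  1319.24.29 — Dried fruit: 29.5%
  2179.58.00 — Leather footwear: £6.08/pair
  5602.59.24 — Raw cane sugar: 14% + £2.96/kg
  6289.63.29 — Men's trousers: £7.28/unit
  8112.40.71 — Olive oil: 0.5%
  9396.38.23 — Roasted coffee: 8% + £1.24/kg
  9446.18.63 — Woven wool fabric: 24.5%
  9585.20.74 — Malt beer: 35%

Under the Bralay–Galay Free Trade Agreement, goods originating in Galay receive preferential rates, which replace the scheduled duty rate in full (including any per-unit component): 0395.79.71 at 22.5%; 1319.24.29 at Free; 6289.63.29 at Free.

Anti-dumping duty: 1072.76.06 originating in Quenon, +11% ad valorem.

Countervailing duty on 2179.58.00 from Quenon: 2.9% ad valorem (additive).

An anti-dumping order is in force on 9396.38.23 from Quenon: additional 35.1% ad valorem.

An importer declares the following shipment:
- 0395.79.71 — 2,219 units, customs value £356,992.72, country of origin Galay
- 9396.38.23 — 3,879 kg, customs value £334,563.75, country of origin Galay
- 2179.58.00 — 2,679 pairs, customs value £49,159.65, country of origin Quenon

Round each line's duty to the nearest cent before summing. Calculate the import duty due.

Line 1 (0395.79.71, Galay, 2,219 units, £356,992.72):
Base rate for 0395.79.71 is 29.5%.
Origin Galay qualifies under the Bralay–Galay agreement and 0395.79.71 is covered: preferential rate 22.5% applies instead.
Duty = £356,992.72 × 22.5% = £80,323.36.
Line 2 (9396.38.23, Galay, 3,879 kg, £334,563.75):
Base rate for 9396.38.23 is 8% + £1.24/kg.
Origin Galay is the FTA partner but 9396.38.23 is not on the preference list; base rate stands.
The additional-duty order on 9396.38.23 targets Quenon, not Galay; it does not apply.
Duty = £334,563.75 × 8% + 3,879 × £1.24 = £31,575.06.
Line 3 (2179.58.00, Quenon, 2,679 pairs, £49,159.65):
Base rate for 2179.58.00 is £6.08/pair.
Additional duty on 2179.58.00 from Quenon: +2.9% ad valorem. Applied ad valorem rate = 2.9%.
Duty = £49,159.65 × 2.9% + 2,679 × £6.08 = £17,713.95.
Total = £80,323.36 + £31,575.06 + £17,713.95 = £129,612.37.

£129,612.37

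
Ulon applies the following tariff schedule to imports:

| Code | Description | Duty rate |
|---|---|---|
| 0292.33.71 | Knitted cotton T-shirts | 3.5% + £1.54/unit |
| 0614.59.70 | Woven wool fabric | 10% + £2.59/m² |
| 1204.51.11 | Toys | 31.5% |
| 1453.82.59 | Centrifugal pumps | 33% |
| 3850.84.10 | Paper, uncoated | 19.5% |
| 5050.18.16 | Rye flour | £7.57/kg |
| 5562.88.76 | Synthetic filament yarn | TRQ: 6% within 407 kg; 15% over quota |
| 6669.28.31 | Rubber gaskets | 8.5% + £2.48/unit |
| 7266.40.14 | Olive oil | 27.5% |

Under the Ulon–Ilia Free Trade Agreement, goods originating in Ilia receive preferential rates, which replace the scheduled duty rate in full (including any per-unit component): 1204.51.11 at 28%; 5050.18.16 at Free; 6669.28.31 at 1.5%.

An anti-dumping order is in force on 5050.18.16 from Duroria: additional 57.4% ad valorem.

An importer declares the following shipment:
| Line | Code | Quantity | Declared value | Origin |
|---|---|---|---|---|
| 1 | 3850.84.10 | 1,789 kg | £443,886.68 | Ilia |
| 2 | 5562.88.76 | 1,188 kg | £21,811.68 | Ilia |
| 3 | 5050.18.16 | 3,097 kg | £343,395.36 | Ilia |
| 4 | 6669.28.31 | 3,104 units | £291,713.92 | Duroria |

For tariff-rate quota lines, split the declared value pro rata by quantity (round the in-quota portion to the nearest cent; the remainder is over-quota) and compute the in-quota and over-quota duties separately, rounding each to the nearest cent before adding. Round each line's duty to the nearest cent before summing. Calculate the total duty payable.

Line 1 (3850.84.10, Ilia, 1,789 kg, £443,886.68):
Base rate for 3850.84.10 is 19.5%.
Origin Ilia is the FTA partner but 3850.84.10 is not on the preference list; base rate stands.
Duty = £443,886.68 × 19.5% = £86,557.90.
Line 2 (5562.88.76, Ilia, 1,188 kg, £21,811.68):
Code 5562.88.76 is under a tariff-rate quota (threshold 407 kg). In-quota: 407 kg at 6%; over-quota: 781 kg at 15%.
Pro-rata value split: in-quota = £21,811.68 × 407/1,188 = £7,472.52; over-quota = £21,811.68 − £7,472.52 = £14,339.16.
In-quota duty = £7,472.52 × 6% = £448.35. Over-quota duty = £14,339.16 × 15% = £2,150.87.
Line duty = £448.35 + £2,150.87 = £2,599.22.
Line 3 (5050.18.16, Ilia, 3,097 kg, £343,395.36):
Base rate for 5050.18.16 is £7.57/kg.
Origin Ilia qualifies under the Ulon–Ilia agreement and 5050.18.16 is covered: preferential rate Free applies instead.
The additional-duty order on 5050.18.16 targets Duroria, not Ilia; it does not apply.
Duty = £343,395.36 × 0% = £0.00.
Line 4 (6669.28.31, Duroria, 3,104 units, £291,713.92):
Base rate for 6669.28.31 is 8.5% + £2.48/unit.
6669.28.31 has an FTA preferential rate, but origin Duroria is not Ilia; base rate stands.
Duty = £291,713.92 × 8.5% + 3,104 × £2.48 = £32,493.60.
Total = £86,557.90 + £2,599.22 + £0.00 + £32,493.60 = £121,650.72.

£121,650.72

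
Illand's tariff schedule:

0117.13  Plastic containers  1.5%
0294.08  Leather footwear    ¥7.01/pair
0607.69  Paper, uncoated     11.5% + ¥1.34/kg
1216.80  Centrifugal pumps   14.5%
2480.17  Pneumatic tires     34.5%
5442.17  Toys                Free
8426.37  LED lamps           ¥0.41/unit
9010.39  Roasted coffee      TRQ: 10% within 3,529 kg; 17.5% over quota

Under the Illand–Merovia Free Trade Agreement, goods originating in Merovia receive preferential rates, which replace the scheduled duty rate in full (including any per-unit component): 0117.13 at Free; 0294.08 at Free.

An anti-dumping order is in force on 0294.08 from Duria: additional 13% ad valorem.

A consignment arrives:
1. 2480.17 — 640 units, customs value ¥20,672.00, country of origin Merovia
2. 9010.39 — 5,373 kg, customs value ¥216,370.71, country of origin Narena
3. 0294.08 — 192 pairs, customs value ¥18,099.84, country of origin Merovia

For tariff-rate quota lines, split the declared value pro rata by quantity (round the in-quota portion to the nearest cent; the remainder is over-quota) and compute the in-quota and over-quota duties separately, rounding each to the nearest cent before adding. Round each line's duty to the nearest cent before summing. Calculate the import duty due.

Line 1 (2480.17, Merovia, 640 units, ¥20,672.00):
Base rate for 2480.17 is 34.5%.
Origin Merovia is the FTA partner but 2480.17 is not on the preference list; base rate stands.
Duty = ¥20,672.00 × 34.5% = ¥7,131.84.
Line 2 (9010.39, Narena, 5,373 kg, ¥216,370.71):
Code 9010.39 is under a tariff-rate quota (threshold 3,529 kg). In-quota: 3,529 kg at 10%; over-quota: 1,844 kg at 17.5%.
Pro-rata value split: in-quota = ¥216,370.71 × 3,529/5,373 = ¥142,112.83; over-quota = ¥216,370.71 − ¥142,112.83 = ¥74,257.88.
In-quota duty = ¥142,112.83 × 10% = ¥14,211.28. Over-quota duty = ¥74,257.88 × 17.5% = ¥12,995.13.
Line duty = ¥14,211.28 + ¥12,995.13 = ¥27,206.41.
Line 3 (0294.08, Merovia, 192 pairs, ¥18,099.84):
Base rate for 0294.08 is ¥7.01/pair.
Origin Merovia qualifies under the Illand–Merovia agreement and 0294.08 is covered: preferential rate Free applies instead.
The additional-duty order on 0294.08 targets Duria, not Merovia; it does not apply.
Duty = ¥18,099.84 × 0% = ¥0.00.
Total = ¥7,131.84 + ¥27,206.41 + ¥0.00 = ¥34,338.25.

¥34,338.25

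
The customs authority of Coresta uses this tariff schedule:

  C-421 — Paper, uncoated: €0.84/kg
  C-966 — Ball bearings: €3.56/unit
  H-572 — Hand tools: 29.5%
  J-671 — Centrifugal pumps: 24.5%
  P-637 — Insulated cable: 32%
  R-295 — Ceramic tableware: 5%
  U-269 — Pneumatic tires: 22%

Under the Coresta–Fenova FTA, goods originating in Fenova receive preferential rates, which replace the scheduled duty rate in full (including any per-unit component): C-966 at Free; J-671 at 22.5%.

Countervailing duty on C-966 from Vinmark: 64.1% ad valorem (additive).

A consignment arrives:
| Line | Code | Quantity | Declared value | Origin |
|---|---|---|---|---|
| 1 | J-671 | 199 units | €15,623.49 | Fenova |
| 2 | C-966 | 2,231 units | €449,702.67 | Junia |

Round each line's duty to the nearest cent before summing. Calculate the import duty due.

€11,457.65

Line 1 (J-671, Fenova, 199 units, €15,623.49):
Base rate for J-671 is 24.5%.
Origin Fenova qualifies under the Coresta–Fenova agreement and J-671 is covered: preferential rate 22.5% applies instead.
Duty = €15,623.49 × 22.5% = €3,515.29.
Line 2 (C-966, Junia, 2,231 units, €449,702.67):
Base rate for C-966 is €3.56/unit.
C-966 has an FTA preferential rate, but origin Junia is not Fenova; base rate stands.
The additional-duty order on C-966 targets Vinmark, not Junia; it does not apply.
Duty = 2,231 × €3.56 = €7,942.36.
Total = €3,515.29 + €7,942.36 = €11,457.65.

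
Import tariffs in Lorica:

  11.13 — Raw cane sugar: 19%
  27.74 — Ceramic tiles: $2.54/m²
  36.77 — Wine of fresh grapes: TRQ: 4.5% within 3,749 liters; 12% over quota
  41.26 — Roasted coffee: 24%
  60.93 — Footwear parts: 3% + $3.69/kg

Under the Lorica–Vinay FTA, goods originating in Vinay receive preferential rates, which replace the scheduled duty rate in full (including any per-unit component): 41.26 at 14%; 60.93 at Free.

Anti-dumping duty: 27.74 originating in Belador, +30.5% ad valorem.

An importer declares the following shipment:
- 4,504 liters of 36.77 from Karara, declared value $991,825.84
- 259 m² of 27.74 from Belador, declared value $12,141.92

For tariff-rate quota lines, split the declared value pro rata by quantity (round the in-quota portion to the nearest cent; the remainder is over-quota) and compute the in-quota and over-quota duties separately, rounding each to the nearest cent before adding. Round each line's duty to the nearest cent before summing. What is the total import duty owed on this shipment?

$61,462.71

Line 1 (36.77, Karara, 4,504 liters, $991,825.84):
Code 36.77 is under a tariff-rate quota (threshold 3,749 liters). In-quota: 3,749 liters at 4.5%; over-quota: 755 liters at 12%.
Pro-rata value split: in-quota = $991,825.84 × 3,749/4,504 = $825,567.29; over-quota = $991,825.84 − $825,567.29 = $166,258.55.
In-quota duty = $825,567.29 × 4.5% = $37,150.53. Over-quota duty = $166,258.55 × 12% = $19,951.03.
Line duty = $37,150.53 + $19,951.03 = $57,101.56.
Line 2 (27.74, Belador, 259 m², $12,141.92):
Base rate for 27.74 is $2.54/m².
Additional duty on 27.74 from Belador: +30.5% ad valorem. Applied ad valorem rate = 30.5%.
Duty = $12,141.92 × 30.5% + 259 × $2.54 = $4,361.15.
Total = $57,101.56 + $4,361.15 = $61,462.71.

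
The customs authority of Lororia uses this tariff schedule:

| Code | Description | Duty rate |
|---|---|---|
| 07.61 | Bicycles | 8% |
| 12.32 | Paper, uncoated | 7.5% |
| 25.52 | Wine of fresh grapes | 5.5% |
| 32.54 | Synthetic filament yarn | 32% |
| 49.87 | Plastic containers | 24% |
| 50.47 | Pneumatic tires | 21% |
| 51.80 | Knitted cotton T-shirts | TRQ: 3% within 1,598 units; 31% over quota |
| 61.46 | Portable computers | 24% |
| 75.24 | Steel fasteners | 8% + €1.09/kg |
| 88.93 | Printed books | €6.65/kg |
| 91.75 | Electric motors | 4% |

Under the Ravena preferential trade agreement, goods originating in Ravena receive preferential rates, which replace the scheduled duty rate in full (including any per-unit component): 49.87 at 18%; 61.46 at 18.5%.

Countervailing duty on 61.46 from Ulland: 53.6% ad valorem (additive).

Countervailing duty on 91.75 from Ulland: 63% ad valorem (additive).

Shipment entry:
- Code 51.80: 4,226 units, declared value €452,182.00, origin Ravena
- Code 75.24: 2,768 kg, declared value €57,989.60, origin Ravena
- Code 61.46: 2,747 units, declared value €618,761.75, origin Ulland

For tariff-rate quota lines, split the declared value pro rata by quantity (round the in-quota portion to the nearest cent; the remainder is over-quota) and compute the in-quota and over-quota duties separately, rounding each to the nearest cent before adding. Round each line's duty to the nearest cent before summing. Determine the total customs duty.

Line 1 (51.80, Ravena, 4,226 units, €452,182.00):
Code 51.80 is under a tariff-rate quota (threshold 1,598 units). In-quota: 1,598 units at 3%; over-quota: 2,628 units at 31%.
Pro-rata value split: in-quota = €452,182.00 × 1,598/4,226 = €170,986.00; over-quota = €452,182.00 − €170,986.00 = €281,196.00.
In-quota duty = €170,986.00 × 3% = €5,129.58. Over-quota duty = €281,196.00 × 31% = €87,170.76.
Line duty = €5,129.58 + €87,170.76 = €92,300.34.
Line 2 (75.24, Ravena, 2,768 kg, €57,989.60):
Base rate for 75.24 is 8% + €1.09/kg.
Origin Ravena is the FTA partner but 75.24 is not on the preference list; base rate stands.
Duty = €57,989.60 × 8% + 2,768 × €1.09 = €7,656.29.
Line 3 (61.46, Ulland, 2,747 units, €618,761.75):
Base rate for 61.46 is 24%.
61.46 has an FTA preferential rate, but origin Ulland is not Ravena; base rate stands.
Additional duty on 61.46 from Ulland: +53.6%. Applied ad valorem rate: 24% + 53.6% = 77.6%.
Duty = €618,761.75 × 77.6% = €480,159.12.
Total = €92,300.34 + €7,656.29 + €480,159.12 = €580,115.75.

€580,115.75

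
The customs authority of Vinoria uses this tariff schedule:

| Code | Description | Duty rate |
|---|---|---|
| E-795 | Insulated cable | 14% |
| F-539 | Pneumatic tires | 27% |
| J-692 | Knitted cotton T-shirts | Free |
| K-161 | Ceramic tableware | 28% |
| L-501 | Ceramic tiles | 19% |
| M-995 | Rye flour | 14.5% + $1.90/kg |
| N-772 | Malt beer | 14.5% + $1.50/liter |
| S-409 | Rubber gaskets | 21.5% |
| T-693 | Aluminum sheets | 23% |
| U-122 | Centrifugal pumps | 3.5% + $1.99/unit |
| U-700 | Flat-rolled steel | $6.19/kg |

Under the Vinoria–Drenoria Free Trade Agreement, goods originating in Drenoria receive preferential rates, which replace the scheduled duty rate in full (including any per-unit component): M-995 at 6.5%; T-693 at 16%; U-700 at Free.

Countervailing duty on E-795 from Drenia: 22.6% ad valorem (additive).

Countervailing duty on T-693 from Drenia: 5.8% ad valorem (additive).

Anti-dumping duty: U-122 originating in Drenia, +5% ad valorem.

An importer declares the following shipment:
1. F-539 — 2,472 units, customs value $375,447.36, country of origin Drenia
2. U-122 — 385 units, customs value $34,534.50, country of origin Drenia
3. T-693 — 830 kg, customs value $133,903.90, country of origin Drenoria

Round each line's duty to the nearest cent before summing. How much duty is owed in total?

Line 1 (F-539, Drenia, 2,472 units, $375,447.36):
Base rate for F-539 is 27%.
Duty = $375,447.36 × 27% = $101,370.79.
Line 2 (U-122, Drenia, 385 units, $34,534.50):
Base rate for U-122 is 3.5% + $1.99/unit.
Additional duty on U-122 from Drenia: +5%. Applied ad valorem rate: 3.5% + 5% = 8.5%.
Duty = $34,534.50 × 8.5% + 385 × $1.99 = $3,701.58.
Line 3 (T-693, Drenoria, 830 kg, $133,903.90):
Base rate for T-693 is 23%.
Origin Drenoria qualifies under the Vinoria–Drenoria agreement and T-693 is covered: preferential rate 16% applies instead.
The additional-duty order on T-693 targets Drenia, not Drenoria; it does not apply.
Duty = $133,903.90 × 16% = $21,424.62.
Total = $101,370.79 + $3,701.58 + $21,424.62 = $126,496.99.

$126,496.99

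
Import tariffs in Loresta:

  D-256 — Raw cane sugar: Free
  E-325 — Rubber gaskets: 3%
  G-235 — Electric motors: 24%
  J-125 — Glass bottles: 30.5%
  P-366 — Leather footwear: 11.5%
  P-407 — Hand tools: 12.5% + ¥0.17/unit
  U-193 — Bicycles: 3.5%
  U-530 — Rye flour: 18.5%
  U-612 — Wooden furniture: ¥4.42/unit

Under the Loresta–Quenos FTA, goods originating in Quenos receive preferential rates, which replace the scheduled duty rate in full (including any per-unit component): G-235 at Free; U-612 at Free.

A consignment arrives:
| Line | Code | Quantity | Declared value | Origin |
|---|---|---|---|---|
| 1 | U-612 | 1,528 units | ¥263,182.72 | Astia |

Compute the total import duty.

Line 1 (U-612, Astia, 1,528 units, ¥263,182.72):
Base rate for U-612 is ¥4.42/unit.
U-612 has an FTA preferential rate, but origin Astia is not Quenos; base rate stands.
Duty = 1,528 × ¥4.42 = ¥6,753.76.

¥6,753.76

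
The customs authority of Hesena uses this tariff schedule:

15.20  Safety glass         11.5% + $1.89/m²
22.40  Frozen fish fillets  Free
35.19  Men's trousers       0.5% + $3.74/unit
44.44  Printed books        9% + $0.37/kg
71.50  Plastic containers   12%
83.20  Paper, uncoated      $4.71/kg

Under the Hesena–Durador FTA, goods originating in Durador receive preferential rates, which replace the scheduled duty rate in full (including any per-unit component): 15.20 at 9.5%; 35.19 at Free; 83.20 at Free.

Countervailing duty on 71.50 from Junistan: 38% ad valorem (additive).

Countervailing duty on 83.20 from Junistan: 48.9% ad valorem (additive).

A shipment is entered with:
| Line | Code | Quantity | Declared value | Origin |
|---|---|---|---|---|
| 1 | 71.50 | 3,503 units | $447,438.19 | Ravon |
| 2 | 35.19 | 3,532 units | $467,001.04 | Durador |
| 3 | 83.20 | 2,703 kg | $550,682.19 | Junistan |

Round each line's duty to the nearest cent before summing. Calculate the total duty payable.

Line 1 (71.50, Ravon, 3,503 units, $447,438.19):
Base rate for 71.50 is 12%.
The additional-duty order on 71.50 targets Junistan, not Ravon; it does not apply.
Duty = $447,438.19 × 12% = $53,692.58.
Line 2 (35.19, Durador, 3,532 units, $467,001.04):
Base rate for 35.19 is 0.5% + $3.74/unit.
Origin Durador qualifies under the Hesena–Durador agreement and 35.19 is covered: preferential rate Free applies instead.
Duty = $467,001.04 × 0% = $0.00.
Line 3 (83.20, Junistan, 2,703 kg, $550,682.19):
Base rate for 83.20 is $4.71/kg.
83.20 has an FTA preferential rate, but origin Junistan is not Durador; base rate stands.
Additional duty on 83.20 from Junistan: +48.9% ad valorem. Applied ad valorem rate = 48.9%.
Duty = $550,682.19 × 48.9% + 2,703 × $4.71 = $282,014.72.
Total = $53,692.58 + $0.00 + $282,014.72 = $335,707.30.

$335,707.30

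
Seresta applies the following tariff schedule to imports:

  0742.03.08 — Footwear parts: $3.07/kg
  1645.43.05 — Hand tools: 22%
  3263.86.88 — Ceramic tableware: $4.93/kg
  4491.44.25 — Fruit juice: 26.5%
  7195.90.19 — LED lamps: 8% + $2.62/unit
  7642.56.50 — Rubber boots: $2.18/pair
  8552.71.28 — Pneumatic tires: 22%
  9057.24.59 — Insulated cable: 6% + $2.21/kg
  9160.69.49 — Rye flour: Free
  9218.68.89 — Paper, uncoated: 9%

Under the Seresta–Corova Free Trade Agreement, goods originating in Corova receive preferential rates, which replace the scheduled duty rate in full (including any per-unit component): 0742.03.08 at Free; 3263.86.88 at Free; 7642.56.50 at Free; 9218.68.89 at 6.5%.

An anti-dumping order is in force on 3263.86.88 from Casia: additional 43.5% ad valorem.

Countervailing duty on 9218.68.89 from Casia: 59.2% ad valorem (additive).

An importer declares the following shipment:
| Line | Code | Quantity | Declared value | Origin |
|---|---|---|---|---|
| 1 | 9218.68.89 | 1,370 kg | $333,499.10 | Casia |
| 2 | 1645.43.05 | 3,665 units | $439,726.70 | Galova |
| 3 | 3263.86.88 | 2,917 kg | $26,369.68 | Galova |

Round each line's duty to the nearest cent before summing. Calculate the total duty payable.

$338,567.07

Line 1 (9218.68.89, Casia, 1,370 kg, $333,499.10):
Base rate for 9218.68.89 is 9%.
9218.68.89 has an FTA preferential rate, but origin Casia is not Corova; base rate stands.
Additional duty on 9218.68.89 from Casia: +59.2%. Applied ad valorem rate: 9% + 59.2% = 68.2%.
Duty = $333,499.10 × 68.2% = $227,446.39.
Line 2 (1645.43.05, Galova, 3,665 units, $439,726.70):
Base rate for 1645.43.05 is 22%.
Duty = $439,726.70 × 22% = $96,739.87.
Line 3 (3263.86.88, Galova, 2,917 kg, $26,369.68):
Base rate for 3263.86.88 is $4.93/kg.
3263.86.88 has an FTA preferential rate, but origin Galova is not Corova; base rate stands.
The additional-duty order on 3263.86.88 targets Casia, not Galova; it does not apply.
Duty = 2,917 × $4.93 = $14,380.81.
Total = $227,446.39 + $96,739.87 + $14,380.81 = $338,567.07.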